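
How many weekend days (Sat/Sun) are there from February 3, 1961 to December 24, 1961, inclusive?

94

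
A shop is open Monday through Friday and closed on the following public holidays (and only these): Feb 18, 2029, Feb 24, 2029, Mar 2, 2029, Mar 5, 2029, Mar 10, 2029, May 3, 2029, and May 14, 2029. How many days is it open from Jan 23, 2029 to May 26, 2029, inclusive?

Jan 23, 2029 is a Tuesday.
That's 124 days from start to end, counting both.
124 = 7 × 17 + 5, so there are 17 full weeks plus 5 extra days.
Each full week contributes 5 weekdays (Mon–Fri): 17 × 5 = 85.
The 5 extra days are Tue, Wed, Thu, Fri, Sat — 4 of them qualify.
Total: 85 + 4 = 89.
Holidays: Feb 18, 2029 (Sun); Feb 24, 2029 (Sat); Mar 2, 2029 (Fri); Mar 5, 2029 (Mon); Mar 10, 2029 (Sat); May 3, 2029 (Thu); May 14, 2029 (Mon).
4 of the 7 holidays fall on weekdays; the rest are weekends and were already excluded.
Business days: 89 − 4 = 85.

85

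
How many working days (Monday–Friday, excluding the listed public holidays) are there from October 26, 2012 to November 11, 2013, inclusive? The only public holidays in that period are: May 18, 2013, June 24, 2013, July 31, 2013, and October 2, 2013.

269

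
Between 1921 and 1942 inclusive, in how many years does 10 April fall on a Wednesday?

3

Day of week of April 10 in each year:
1921: Sun, 1922: Mon, 1923: Tue, 1924: Thu, 1925: Fri, 1926: Sat, 1927: Sun, 1928: Tue, 1929: Wed ✓, 1930: Thu, 1931: Fri, 1932: Sun, 1933: Mon, 1934: Tue, 1935: Wed ✓, 1936: Fri, 1937: Sat, 1938: Sun, 1939: Mon, 1940: Wed ✓, 1941: Thu, 1942: Fri
Wednesdays: 1929, 1935, 1940.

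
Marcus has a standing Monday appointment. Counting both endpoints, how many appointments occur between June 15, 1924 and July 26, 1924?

6

June 15, 1924 is a Sunday.
From June 15, 1924 to July 26, 1924 is 42 days inclusive.
42 = 7 × 6, so the span is exactly 6 full weeks.
Each full week contributes one Monday: 6 so far.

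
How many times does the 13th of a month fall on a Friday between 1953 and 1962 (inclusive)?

19

Friday-the-13ths by year:
1953: Feb, Mar, Nov
1954: Aug
1955: May
1956: Jan, Apr, Jul
1957: Sep, Dec
1958: Jun
1959: Feb, Mar, Nov
1960: May
1961: Jan, Oct
1962: Apr, Jul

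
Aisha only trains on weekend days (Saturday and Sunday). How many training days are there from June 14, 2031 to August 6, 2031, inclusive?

June 14, 2031 is a Saturday.
The range spans 54 days (inclusive of both endpoints).
54 = 7 × 7 + 5, so there are 7 full weeks plus 5 extra days.
Each full week contributes 2 weekend days (Sat, Sun): 7 × 2 = 14.
The 5 extra days are Saturday, Sunday, Monday, Tuesday, Wednesday — 2 of them qualify.
Total: 14 + 2 = 16.

16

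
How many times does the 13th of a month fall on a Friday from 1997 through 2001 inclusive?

8

Friday-the-13ths by year:
1997: Jun
1998: Feb, Mar, Nov
1999: Aug
2000: Oct
2001: Apr, Jul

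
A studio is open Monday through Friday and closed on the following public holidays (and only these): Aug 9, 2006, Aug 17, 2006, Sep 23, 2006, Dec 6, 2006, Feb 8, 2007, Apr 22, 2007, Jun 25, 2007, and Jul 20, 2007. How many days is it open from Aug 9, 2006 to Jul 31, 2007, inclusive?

249 working days

Aug 9, 2006 is a Wednesday.
The range spans 357 days (inclusive of both endpoints).
357 = 7 × 51, so the span is exactly 51 full weeks.
Each full week contributes 5 weekdays (Mon–Fri): 51 × 5 = 255.
Holidays: Aug 9, 2006 (Wed); Aug 17, 2006 (Thu); Sep 23, 2006 (Sat); Dec 6, 2006 (Wed); Feb 8, 2007 (Thu); Apr 22, 2007 (Sun); Jun 25, 2007 (Mon); Jul 20, 2007 (Fri).
6 of the 8 holidays fall on weekdays; the rest are weekends and were already excluded.
Business days: 255 − 6 = 249.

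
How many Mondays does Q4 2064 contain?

13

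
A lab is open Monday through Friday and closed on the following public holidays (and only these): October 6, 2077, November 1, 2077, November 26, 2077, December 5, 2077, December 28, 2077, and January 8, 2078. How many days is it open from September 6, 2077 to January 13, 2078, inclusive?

September 6, 2077 is a Monday.
From September 6, 2077 to January 13, 2078 is 130 days inclusive.
130 = 7 × 18 + 4, so there are 18 full weeks plus 4 extra days.
Each full week contributes 5 weekdays (Mon–Fri): 18 × 5 = 90.
The 4 extra days are Mon, Tue, Wed, Thu — 4 of them qualify.
Total: 90 + 4 = 94.
Holidays: October 6, 2077 (Wed); November 1, 2077 (Mon); November 26, 2077 (Fri); December 5, 2077 (Sun); December 28, 2077 (Tue); January 8, 2078 (Sat).
4 of the 6 holidays fall on weekdays; the rest are weekends and were already excluded.
Business days: 94 − 4 = 90.

90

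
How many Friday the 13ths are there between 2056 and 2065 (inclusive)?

Friday-the-13ths by year:
2056: Oct
2057: Apr, Jul
2058: Sep, Dec
2059: Jun
2060: Feb, Aug
2061: May
2062: Jan, Oct
2063: Apr, Jul
2064: Jun
2065: Feb, Mar, Nov

17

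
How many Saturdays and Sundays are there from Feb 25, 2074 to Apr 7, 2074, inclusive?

Feb 25, 2074 is a Sunday.
The range spans 42 days (inclusive of both endpoints).
42 = 7 × 6, so the span is exactly 6 full weeks.
Each full week contributes 2 weekend days (Sat, Sun): 6 × 2 = 12.
Total: 12.

12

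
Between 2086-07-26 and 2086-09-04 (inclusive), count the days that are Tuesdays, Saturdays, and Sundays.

18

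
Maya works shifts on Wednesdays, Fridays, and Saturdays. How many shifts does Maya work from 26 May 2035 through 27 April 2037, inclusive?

26 May 2035 is a Saturday.
That's 703 days from start to end, counting both.
703 = 7 × 100 + 3, so there are 100 full weeks plus 3 extra days.
Each full week contributes 3 days from the set (Wed, Fri, Sat): 100 × 3 = 300.
The 3 extra days are Saturday, Sunday, Monday — 1 of them qualifies.
Total: 300 + 1 = 301.

301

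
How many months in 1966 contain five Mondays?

A month has five Mondays exactly when Monday falls within its first (length − 28) days.
Jan: 31 days, starts Sat → 5 of Sat, Sun, Mon ✓
Feb: 28 days, starts Tue → 5 of (none)
Mar: 31 days, starts Tue → 5 of Tue, Wed, Thu
Apr: 30 days, starts Fri → 5 of Fri, Sat
May: 31 days, starts Sun → 5 of Sun, Mon, Tue ✓
Jun: 30 days, starts Wed → 5 of Wed, Thu
Jul: 31 days, starts Fri → 5 of Fri, Sat, Sun
Aug: 31 days, starts Mon → 5 of Mon, Tue, Wed ✓
Sep: 30 days, starts Thu → 5 of Thu, Fri
Oct: 31 days, starts Sat → 5 of Sat, Sun, Mon ✓
Nov: 30 days, starts Tue → 5 of Tue, Wed
Dec: 31 days, starts Thu → 5 of Thu, Fri, Sat
Months with five Mondays: Jan, May, Aug, Oct.

4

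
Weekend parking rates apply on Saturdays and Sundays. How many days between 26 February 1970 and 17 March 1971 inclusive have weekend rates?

110

26 February 1970 is a Thursday.
From 26 February 1970 to 17 March 1971 is 385 days inclusive.
385 = 7 × 55, so the span is exactly 55 full weeks.
Each full week contributes 2 weekend days (Sat, Sun): 55 × 2 = 110.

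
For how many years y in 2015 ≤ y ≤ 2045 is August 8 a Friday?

4

Day of week of August 8 in each year:
2015: Sat, 2016: Mon, 2017: Tue, 2018: Wed, 2019: Thu, 2020: Sat, 2021: Sun, 2022: Mon, 2023: Tue, 2024: Thu, 2025: Fri ✓, 2026: Sat, 2027: Sun, 2028: Tue, 2029: Wed, 2030: Thu, 2031: Fri ✓, 2032: Sun, 2033: Mon, 2034: Tue, 2035: Wed, 2036: Fri ✓, 2037: Sat, 2038: Sun, 2039: Mon, 2040: Wed, 2041: Thu, 2042: Fri ✓, 2043: Sat, 2044: Mon, 2045: Tue
Fridays: 2025, 2031, 2036, 2042.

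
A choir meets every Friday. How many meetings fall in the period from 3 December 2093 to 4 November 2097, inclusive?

205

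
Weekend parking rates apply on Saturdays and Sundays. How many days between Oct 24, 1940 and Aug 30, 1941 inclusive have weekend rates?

Oct 24, 1940 is a Thursday.
The range spans 311 days (inclusive of both endpoints).
311 = 7 × 44 + 3, so there are 44 full weeks plus 3 extra days.
Each full week contributes 2 weekend days (Sat, Sun): 44 × 2 = 88.
The 3 extra days are Thursday, Friday, Saturday — 1 of them qualifies.
Total: 88 + 1 = 89.

89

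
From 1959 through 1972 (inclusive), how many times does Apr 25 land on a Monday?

2

Day of week of April 25 in each year:
1959: Sat, 1960: Mon ✓, 1961: Tue, 1962: Wed, 1963: Thu, 1964: Sat, 1965: Sun, 1966: Mon ✓, 1967: Tue, 1968: Thu, 1969: Fri, 1970: Sat, 1971: Sun, 1972: Tue
Mondays: 1960, 1966.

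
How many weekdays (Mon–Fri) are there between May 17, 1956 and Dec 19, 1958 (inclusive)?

May 17, 1956 is a Thursday.
The range spans 947 days (inclusive of both endpoints).
947 = 7 × 135 + 2, so there are 135 full weeks plus 2 extra days.
Each full week contributes 5 weekdays (Mon–Fri): 135 × 5 = 675.
The 2 extra days are Thu, Fri — 2 of them qualify.
Total: 675 + 2 = 677.

677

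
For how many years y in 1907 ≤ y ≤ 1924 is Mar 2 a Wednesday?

2

Day of week of March 2 in each year:
1907: Sat, 1908: Mon, 1909: Tue, 1910: Wed ✓, 1911: Thu, 1912: Sat, 1913: Sun, 1914: Mon, 1915: Tue, 1916: Thu, 1917: Fri, 1918: Sat, 1919: Sun, 1920: Tue, 1921: Wed ✓, 1922: Thu, 1923: Fri, 1924: Sun
Wednesdays: 1910, 1921.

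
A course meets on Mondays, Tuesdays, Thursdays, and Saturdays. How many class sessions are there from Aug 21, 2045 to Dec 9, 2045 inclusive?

64

Aug 21, 2045 is a Monday.
That's 111 days from start to end, counting both.
111 = 7 × 15 + 6, so there are 15 full weeks plus 6 extra days.
Each full week contributes 4 days from the set (Mon, Tue, Thu, Sat): 15 × 4 = 60.
The 6 extra days are Monday, Tuesday, Wednesday, Thursday, Friday, Saturday — 4 of them qualify.
Total: 60 + 4 = 64.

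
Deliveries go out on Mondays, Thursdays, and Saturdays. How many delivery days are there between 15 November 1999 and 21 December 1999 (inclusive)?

15 November 1999 is a Monday.
From 15 November 1999 to 21 December 1999 is 37 days inclusive.
37 = 7 × 5 + 2, so there are 5 full weeks plus 2 extra days.
Each full week contributes 3 days from the set (Mon, Thu, Sat): 5 × 3 = 15.
The 2 extra days are Mon, Tue — 1 of them qualifies.
Total: 15 + 1 = 16.

16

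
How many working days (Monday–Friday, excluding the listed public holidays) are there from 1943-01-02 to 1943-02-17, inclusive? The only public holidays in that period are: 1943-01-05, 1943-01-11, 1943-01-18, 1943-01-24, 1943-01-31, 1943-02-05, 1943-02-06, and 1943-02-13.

29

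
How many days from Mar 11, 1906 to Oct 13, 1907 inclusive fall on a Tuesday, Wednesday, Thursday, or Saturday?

Mar 11, 1906 is a Sunday.
That's 582 days from start to end, counting both.
582 = 7 × 83 + 1, so there are 83 full weeks plus 1 extra day.
Each full week contributes 4 days from the set (Tue, Wed, Thu, Sat): 83 × 4 = 332.
The 1 extra day is Sunday — none qualify.
Total: 332 + 0 = 332.

332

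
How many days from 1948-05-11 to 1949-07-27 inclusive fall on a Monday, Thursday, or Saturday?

189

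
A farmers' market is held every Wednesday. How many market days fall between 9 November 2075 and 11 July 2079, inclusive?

9 November 2075 is a Saturday.
From 9 November 2075 to 11 July 2079 is 1341 days inclusive.
1341 = 7 × 191 + 4, so there are 191 full weeks plus 4 extra days.
Each full week contributes one Wednesday: 191 so far.
The 4 extra days are Sat, Sun, Mon, Tue — none qualify.
Total: 191 + 0 = 191.

191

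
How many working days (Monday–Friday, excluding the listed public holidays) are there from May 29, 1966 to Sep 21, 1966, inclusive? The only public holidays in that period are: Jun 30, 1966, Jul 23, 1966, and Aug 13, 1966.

82 working days

May 29, 1966 is a Sunday.
The range spans 116 days (inclusive of both endpoints).
116 = 7 × 16 + 4, so there are 16 full weeks plus 4 extra days.
Each full week contributes 5 weekdays (Mon–Fri): 16 × 5 = 80.
The 4 extra days are Sunday, Monday, Tuesday, Wednesday — 3 of them qualify.
Total: 80 + 3 = 83.
Holidays: Jun 30, 1966 (Thu); Jul 23, 1966 (Sat); Aug 13, 1966 (Sat).
1 of the 3 holidays fall on weekdays; the rest are weekends and were already excluded.
Business days: 83 − 1 = 82.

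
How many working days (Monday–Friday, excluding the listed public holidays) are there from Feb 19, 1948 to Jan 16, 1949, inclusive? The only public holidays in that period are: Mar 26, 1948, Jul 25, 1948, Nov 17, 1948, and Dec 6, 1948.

234

Feb 19, 1948 is a Thursday.
That's 333 days from start to end, counting both.
333 = 7 × 47 + 4, so there are 47 full weeks plus 4 extra days.
Each full week contributes 5 weekdays (Mon–Fri): 47 × 5 = 235.
The 4 extra days are Thursday, Friday, Saturday, Sunday — 2 of them qualify.
Total: 235 + 2 = 237.
Holidays: Mar 26, 1948 (Fri); Jul 25, 1948 (Sun); Nov 17, 1948 (Wed); Dec 6, 1948 (Mon).
3 of the 4 holidays fall on weekdays; the rest are weekends and were already excluded.
Business days: 237 − 3 = 234.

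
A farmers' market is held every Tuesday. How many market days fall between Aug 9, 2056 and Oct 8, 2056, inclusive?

8 Tuesdays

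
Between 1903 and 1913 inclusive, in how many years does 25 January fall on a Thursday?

2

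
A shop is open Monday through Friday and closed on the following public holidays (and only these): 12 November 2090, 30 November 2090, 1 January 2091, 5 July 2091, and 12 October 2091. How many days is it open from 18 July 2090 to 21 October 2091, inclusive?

325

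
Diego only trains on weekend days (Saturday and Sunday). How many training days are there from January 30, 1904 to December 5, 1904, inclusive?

January 30, 1904 is a Saturday.
From January 30, 1904 to December 5, 1904 is 311 days inclusive.
311 = 7 × 44 + 3, so there are 44 full weeks plus 3 extra days.
Each full week contributes 2 weekend days (Sat, Sun): 44 × 2 = 88.
The 3 extra days are Saturday, Sunday, Monday — 2 of them qualify.
Total: 88 + 2 = 90.

90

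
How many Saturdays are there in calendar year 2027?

2027-01-01 is a Friday.
From 2027-01-01 to 2027-12-31 is 365 days inclusive.
365 = 7 × 52 + 1, so there are 52 full weeks plus 1 extra day.
Each full week contributes one Saturday: 52 so far.
The 1 extra day is Fri — none qualify.
Total: 52 + 0 = 52.

52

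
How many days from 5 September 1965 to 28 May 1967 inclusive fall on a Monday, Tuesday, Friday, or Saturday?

5 September 1965 is a Sunday.
The range spans 631 days (inclusive of both endpoints).
631 = 7 × 90 + 1, so there are 90 full weeks plus 1 extra day.
Each full week contributes 4 days from the set (Mon, Tue, Fri, Sat): 90 × 4 = 360.
The 1 extra day is Sun — none qualify.
Total: 360 + 0 = 360.

360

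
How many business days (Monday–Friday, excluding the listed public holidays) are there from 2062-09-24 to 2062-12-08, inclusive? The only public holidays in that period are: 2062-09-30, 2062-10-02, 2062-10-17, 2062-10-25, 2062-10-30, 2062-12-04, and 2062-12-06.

49

2062-09-24 is a Sunday.
The range spans 76 days (inclusive of both endpoints).
76 = 7 × 10 + 6, so there are 10 full weeks plus 6 extra days.
Each full week contributes 5 weekdays (Mon–Fri): 10 × 5 = 50.
The 6 extra days are Sunday, Monday, Tuesday, Wednesday, Thursday, Friday — 5 of them qualify.
Total: 50 + 5 = 55.
Holidays: 2062-09-30 (Sat); 2062-10-02 (Mon); 2062-10-17 (Tue); 2062-10-25 (Wed); 2062-10-30 (Mon); 2062-12-04 (Mon); 2062-12-06 (Wed).
6 of the 7 holidays fall on weekdays; the rest are weekends and were already excluded.
Business days: 55 − 6 = 49.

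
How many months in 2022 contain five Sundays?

4

A month has five Sundays exactly when Sunday falls within its first (length − 28) days.
Jan: 31 days, starts Sat → 5 of Sat, Sun, Mon ✓
Feb: 28 days, starts Tue → 5 of (none)
Mar: 31 days, starts Tue → 5 of Tue, Wed, Thu
Apr: 30 days, starts Fri → 5 of Fri, Sat
May: 31 days, starts Sun → 5 of Sun, Mon, Tue ✓
Jun: 30 days, starts Wed → 5 of Wed, Thu
Jul: 31 days, starts Fri → 5 of Fri, Sat, Sun ✓
Aug: 31 days, starts Mon → 5 of Mon, Tue, Wed
Sep: 30 days, starts Thu → 5 of Thu, Fri
Oct: 31 days, starts Sat → 5 of Sat, Sun, Mon ✓
Nov: 30 days, starts Tue → 5 of Tue, Wed
Dec: 31 days, starts Thu → 5 of Thu, Fri, Sat
Months with five Sundays: Jan, May, Jul, Oct.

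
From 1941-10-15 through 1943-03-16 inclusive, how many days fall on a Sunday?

74

1941-10-15 is a Wednesday.
From 1941-10-15 to 1943-03-16 is 518 days inclusive.
518 = 7 × 74, so the span is exactly 74 full weeks.
Each full week contributes one Sunday: 74 so far.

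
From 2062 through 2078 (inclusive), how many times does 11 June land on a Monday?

3

Day of week of June 11 in each year:
2062: Sun, 2063: Mon ✓, 2064: Wed, 2065: Thu, 2066: Fri, 2067: Sat, 2068: Mon ✓, 2069: Tue, 2070: Wed, 2071: Thu, 2072: Sat, 2073: Sun, 2074: Mon ✓, 2075: Tue, 2076: Thu, 2077: Fri, 2078: Sat
Mondays: 2063, 2068, 2074.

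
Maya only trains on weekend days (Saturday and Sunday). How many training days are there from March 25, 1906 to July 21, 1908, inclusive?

243

March 25, 1906 is a Sunday.
That's 850 days from start to end, counting both.
850 = 7 × 121 + 3, so there are 121 full weeks plus 3 extra days.
Each full week contributes 2 weekend days (Sat, Sun): 121 × 2 = 242.
The 3 extra days are Sunday, Monday, Tuesday — 1 of them qualifies.
Total: 242 + 1 = 243.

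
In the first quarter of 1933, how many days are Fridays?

1 January 1933 is a Sunday.
That's 90 days from start to end, counting both.
90 = 7 × 12 + 6, so there are 12 full weeks plus 6 extra days.
Each full week contributes one Friday: 12 so far.
The 6 extra days are Sunday, Monday, Tuesday, Wednesday, Thursday, Friday — 1 of them qualifies.
Total: 12 + 1 = 13.

13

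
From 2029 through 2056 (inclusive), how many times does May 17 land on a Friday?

Day of week of May 17 in each year:
2029: Thu, 2030: Fri ✓, 2031: Sat, 2032: Mon, 2033: Tue, 2034: Wed, 2035: Thu, 2036: Sat, 2037: Sun, 2038: Mon, 2039: Tue, 2040: Thu, 2041: Fri ✓, 2042: Sat, 2043: Sun, 2044: Tue, 2045: Wed, 2046: Thu, 2047: Fri ✓, 2048: Sun, 2049: Mon, 2050: Tue, 2051: Wed, 2052: Fri ✓, 2053: Sat, 2054: Sun, 2055: Mon, 2056: Wed
Fridays: 2030, 2041, 2047, 2052.

4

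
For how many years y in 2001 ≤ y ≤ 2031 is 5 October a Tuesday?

4

Day of week of October 5 in each year:
2001: Fri, 2002: Sat, 2003: Sun, 2004: Tue ✓, 2005: Wed, 2006: Thu, 2007: Fri, 2008: Sun, 2009: Mon, 2010: Tue ✓, 2011: Wed, 2012: Fri, 2013: Sat, 2014: Sun, 2015: Mon, 2016: Wed, 2017: Thu, 2018: Fri, 2019: Sat, 2020: Mon, 2021: Tue ✓, 2022: Wed, 2023: Thu, 2024: Sat, 2025: Sun, 2026: Mon, 2027: Tue ✓, 2028: Thu, 2029: Fri, 2030: Sat, 2031: Sun
Tuesdays: 2004, 2010, 2021, 2027.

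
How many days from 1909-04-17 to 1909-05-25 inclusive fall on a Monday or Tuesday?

1909-04-17 is a Saturday.
That's 39 days from start to end, counting both.
39 = 7 × 5 + 4, so there are 5 full weeks plus 4 extra days.
Each full week contributes 2 days from the set (Mon, Tue): 5 × 2 = 10.
The 4 extra days are Sat, Sun, Mon, Tue — 2 of them qualify.
Total: 10 + 2 = 12.

12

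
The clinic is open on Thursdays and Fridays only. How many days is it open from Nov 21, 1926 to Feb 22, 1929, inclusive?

236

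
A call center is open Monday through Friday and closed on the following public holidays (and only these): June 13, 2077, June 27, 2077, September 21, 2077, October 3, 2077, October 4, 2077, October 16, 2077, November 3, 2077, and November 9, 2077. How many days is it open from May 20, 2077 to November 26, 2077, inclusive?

133

May 20, 2077 is a Thursday.
The range spans 191 days (inclusive of both endpoints).
191 = 7 × 27 + 2, so there are 27 full weeks plus 2 extra days.
Each full week contributes 5 weekdays (Mon–Fri): 27 × 5 = 135.
The 2 extra days are Thu, Fri — 2 of them qualify.
Total: 135 + 2 = 137.
Holidays: June 13, 2077 (Sun); June 27, 2077 (Sun); September 21, 2077 (Tue); October 3, 2077 (Sun); October 4, 2077 (Mon); October 16, 2077 (Sat); November 3, 2077 (Wed); November 9, 2077 (Tue).
4 of the 8 holidays fall on weekdays; the rest are weekends and were already excluded.
Business days: 137 − 4 = 133.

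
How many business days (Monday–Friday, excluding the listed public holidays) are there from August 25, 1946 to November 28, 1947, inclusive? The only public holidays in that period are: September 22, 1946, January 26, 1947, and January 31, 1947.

August 25, 1946 is a Sunday.
From August 25, 1946 to November 28, 1947 is 461 days inclusive.
461 = 7 × 65 + 6, so there are 65 full weeks plus 6 extra days.
Each full week contributes 5 weekdays (Mon–Fri): 65 × 5 = 325.
The 6 extra days are Sunday, Monday, Tuesday, Wednesday, Thursday, Friday — 5 of them qualify.
Total: 325 + 5 = 330.
Holidays: September 22, 1946 (Sun); January 26, 1947 (Sun); January 31, 1947 (Fri).
1 of the 3 holidays fall on weekdays; the rest are weekends and were already excluded.
Business days: 330 − 1 = 329.

329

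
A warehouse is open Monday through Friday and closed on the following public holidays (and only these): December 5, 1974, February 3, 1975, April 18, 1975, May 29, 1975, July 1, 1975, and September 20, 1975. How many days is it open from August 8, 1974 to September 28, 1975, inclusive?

292

August 8, 1974 is a Thursday.
The range spans 417 days (inclusive of both endpoints).
417 = 7 × 59 + 4, so there are 59 full weeks plus 4 extra days.
Each full week contributes 5 weekdays (Mon–Fri): 59 × 5 = 295.
The 4 extra days are Thursday, Friday, Saturday, Sunday — 2 of them qualify.
Total: 295 + 2 = 297.
Holidays: December 5, 1974 (Thu); February 3, 1975 (Mon); April 18, 1975 (Fri); May 29, 1975 (Thu); July 1, 1975 (Tue); September 20, 1975 (Sat).
5 of the 6 holidays fall on weekdays; the rest are weekends and were already excluded.
Business days: 297 − 5 = 292.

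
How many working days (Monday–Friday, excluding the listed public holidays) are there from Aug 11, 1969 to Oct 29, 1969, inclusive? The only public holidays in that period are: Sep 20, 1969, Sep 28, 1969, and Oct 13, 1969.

57

Aug 11, 1969 is a Monday.
That's 80 days from start to end, counting both.
80 = 7 × 11 + 3, so there are 11 full weeks plus 3 extra days.
Each full week contributes 5 weekdays (Mon–Fri): 11 × 5 = 55.
The 3 extra days are Mon, Tue, Wed — 3 of them qualify.
Total: 55 + 3 = 58.
Holidays: Sep 20, 1969 (Sat); Sep 28, 1969 (Sun); Oct 13, 1969 (Mon).
1 of the 3 holidays fall on weekdays; the rest are weekends and were already excluded.
Business days: 58 − 1 = 57.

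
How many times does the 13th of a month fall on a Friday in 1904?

The 13th falls on a Friday when the month's 13th has weekday Fri.
Jan 13 is Wed; Feb 13 is Sat; Mar 13 is Sun; Apr 13 is Wed; May 13 is Fri ✓; Jun 13 is Mon; Jul 13 is Wed; Aug 13 is Sat; Sep 13 is Tue; Oct 13 is Thu; Nov 13 is Sun; Dec 13 is Tue.
Friday the 13ths: May.

1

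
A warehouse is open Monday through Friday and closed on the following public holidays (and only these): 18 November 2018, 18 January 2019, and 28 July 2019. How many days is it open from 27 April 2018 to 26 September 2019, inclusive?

27 April 2018 is a Friday.
The range spans 518 days (inclusive of both endpoints).
518 = 7 × 74, so the span is exactly 74 full weeks.
Each full week contributes 5 weekdays (Mon–Fri): 74 × 5 = 370.
Total: 370.
Holidays: 18 November 2018 (Sun); 18 January 2019 (Fri); 28 July 2019 (Sun).
1 of the 3 holidays fall on weekdays; the rest are weekends and were already excluded.
Business days: 370 − 1 = 369.

369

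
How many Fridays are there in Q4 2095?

October 1, 2095 is a Saturday.
That's 92 days from start to end, counting both.
92 = 7 × 13 + 1, so there are 13 full weeks plus 1 extra day.
Each full week contributes one Friday: 13 so far.
The 1 extra day is Saturday — none qualify.
Total: 13 + 0 = 13.

13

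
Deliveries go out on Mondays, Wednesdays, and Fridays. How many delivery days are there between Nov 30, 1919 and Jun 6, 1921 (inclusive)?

238

Nov 30, 1919 is a Sunday.
That's 555 days from start to end, counting both.
555 = 7 × 79 + 2, so there are 79 full weeks plus 2 extra days.
Each full week contributes 3 days from the set (Mon, Wed, Fri): 79 × 3 = 237.
The 2 extra days are Sunday, Monday — 1 of them qualifies.
Total: 237 + 1 = 238.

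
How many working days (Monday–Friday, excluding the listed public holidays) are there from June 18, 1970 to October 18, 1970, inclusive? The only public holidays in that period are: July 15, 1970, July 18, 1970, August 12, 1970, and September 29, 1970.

June 18, 1970 is a Thursday.
From June 18, 1970 to October 18, 1970 is 123 days inclusive.
123 = 7 × 17 + 4, so there are 17 full weeks plus 4 extra days.
Each full week contributes 5 weekdays (Mon–Fri): 17 × 5 = 85.
The 4 extra days are Thursday, Friday, Saturday, Sunday — 2 of them qualify.
Total: 85 + 2 = 87.
Holidays: July 15, 1970 (Wed); July 18, 1970 (Sat); August 12, 1970 (Wed); September 29, 1970 (Tue).
3 of the 4 holidays fall on weekdays; the rest are weekends and were already excluded.
Business days: 87 − 3 = 84.

84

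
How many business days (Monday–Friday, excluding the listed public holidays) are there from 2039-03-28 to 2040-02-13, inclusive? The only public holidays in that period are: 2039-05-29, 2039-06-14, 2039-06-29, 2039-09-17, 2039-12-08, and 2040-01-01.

2039-03-28 is a Monday.
The range spans 323 days (inclusive of both endpoints).
323 = 7 × 46 + 1, so there are 46 full weeks plus 1 extra day.
Each full week contributes 5 weekdays (Mon–Fri): 46 × 5 = 230.
The 1 extra day is Mon — 1 of them qualifies.
Total: 230 + 1 = 231.
Holidays: 2039-05-29 (Sun); 2039-06-14 (Tue); 2039-06-29 (Wed); 2039-09-17 (Sat); 2039-12-08 (Thu); 2040-01-01 (Sun).
3 of the 6 holidays fall on weekdays; the rest are weekends and were already excluded.
Business days: 231 − 3 = 228.

228 business days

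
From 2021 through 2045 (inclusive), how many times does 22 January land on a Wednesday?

Day of week of January 22 in each year:
2021: Fri, 2022: Sat, 2023: Sun, 2024: Mon, 2025: Wed ✓, 2026: Thu, 2027: Fri, 2028: Sat, 2029: Mon, 2030: Tue, 2031: Wed ✓, 2032: Thu, 2033: Sat, 2034: Sun, 2035: Mon, 2036: Tue, 2037: Thu, 2038: Fri, 2039: Sat, 2040: Sun, 2041: Tue, 2042: Wed ✓, 2043: Thu, 2044: Fri, 2045: Sun
Wednesdays: 2025, 2031, 2042.

3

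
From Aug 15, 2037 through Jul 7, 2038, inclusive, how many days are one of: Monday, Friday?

Aug 15, 2037 is a Saturday.
That's 327 days from start to end, counting both.
327 = 7 × 46 + 5, so there are 46 full weeks plus 5 extra days.
Each full week contributes 2 days from the set (Mon, Fri): 46 × 2 = 92.
The 5 extra days are Sat, Sun, Mon, Tue, Wed — 1 of them qualifies.
Total: 92 + 1 = 93.

93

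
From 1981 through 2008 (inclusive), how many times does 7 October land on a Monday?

4

Day of week of October 7 in each year:
1981: Wed, 1982: Thu, 1983: Fri, 1984: Sun, 1985: Mon ✓, 1986: Tue, 1987: Wed, 1988: Fri, 1989: Sat, 1990: Sun, 1991: Mon ✓, 1992: Wed, 1993: Thu, 1994: Fri, 1995: Sat, 1996: Mon ✓, 1997: Tue, 1998: Wed, 1999: Thu, 2000: Sat, 2001: Sun, 2002: Mon ✓, 2003: Tue, 2004: Thu, 2005: Fri, 2006: Sat, 2007: Sun, 2008: Tue
Mondays: 1985, 1991, 1996, 2002.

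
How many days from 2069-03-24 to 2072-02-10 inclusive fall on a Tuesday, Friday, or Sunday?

452

2069-03-24 is a Sunday.
The range spans 1054 days (inclusive of both endpoints).
1054 = 7 × 150 + 4, so there are 150 full weeks plus 4 extra days.
Each full week contributes 3 days from the set (Tue, Fri, Sun): 150 × 3 = 450.
The 4 extra days are Sunday, Monday, Tuesday, Wednesday — 2 of them qualify.
Total: 450 + 2 = 452.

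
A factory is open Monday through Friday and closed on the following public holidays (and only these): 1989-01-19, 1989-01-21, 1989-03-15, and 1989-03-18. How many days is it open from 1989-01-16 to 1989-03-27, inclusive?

1989-01-16 is a Monday.
From 1989-01-16 to 1989-03-27 is 71 days inclusive.
71 = 7 × 10 + 1, so there are 10 full weeks plus 1 extra day.
Each full week contributes 5 weekdays (Mon–Fri): 10 × 5 = 50.
The 1 extra day is Mon — 1 of them qualifies.
Total: 50 + 1 = 51.
Holidays: 1989-01-19 (Thu); 1989-01-21 (Sat); 1989-03-15 (Wed); 1989-03-18 (Sat).
2 of the 4 holidays fall on weekdays; the rest are weekends and were already excluded.
Business days: 51 − 2 = 49.

49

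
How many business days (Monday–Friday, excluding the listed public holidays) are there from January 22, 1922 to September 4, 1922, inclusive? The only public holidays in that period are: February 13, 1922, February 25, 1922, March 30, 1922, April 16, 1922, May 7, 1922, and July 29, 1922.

159

January 22, 1922 is a Sunday.
That's 226 days from start to end, counting both.
226 = 7 × 32 + 2, so there are 32 full weeks plus 2 extra days.
Each full week contributes 5 weekdays (Mon–Fri): 32 × 5 = 160.
The 2 extra days are Sun, Mon — 1 of them qualifies.
Total: 160 + 1 = 161.
Holidays: February 13, 1922 (Mon); February 25, 1922 (Sat); March 30, 1922 (Thu); April 16, 1922 (Sun); May 7, 1922 (Sun); July 29, 1922 (Sat).
2 of the 6 holidays fall on weekdays; the rest are weekends and were already excluded.
Business days: 161 − 2 = 159.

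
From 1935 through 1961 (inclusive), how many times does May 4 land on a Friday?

3

Day of week of May 4 in each year:
1935: Sat, 1936: Mon, 1937: Tue, 1938: Wed, 1939: Thu, 1940: Sat, 1941: Sun, 1942: Mon, 1943: Tue, 1944: Thu, 1945: Fri ✓, 1946: Sat, 1947: Sun, 1948: Tue, 1949: Wed, 1950: Thu, 1951: Fri ✓, 1952: Sun, 1953: Mon, 1954: Tue, 1955: Wed, 1956: Fri ✓, 1957: Sat, 1958: Sun, 1959: Mon, 1960: Wed, 1961: Thu
Fridays: 1945, 1951, 1956.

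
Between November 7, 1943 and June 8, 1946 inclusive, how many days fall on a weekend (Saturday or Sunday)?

November 7, 1943 is a Sunday.
From November 7, 1943 to June 8, 1946 is 945 days inclusive.
945 = 7 × 135, so the span is exactly 135 full weeks.
Each full week contributes 2 weekend days (Sat, Sun): 135 × 2 = 270.
Total: 270.

270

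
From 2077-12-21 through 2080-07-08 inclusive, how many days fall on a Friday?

2077-12-21 is a Tuesday.
That's 931 days from start to end, counting both.
931 = 7 × 133, so the span is exactly 133 full weeks.
Each full week contributes one Friday: 133 so far.
Total: 133.

133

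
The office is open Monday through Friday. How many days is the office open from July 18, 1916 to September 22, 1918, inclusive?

569

July 18, 1916 is a Tuesday.
From July 18, 1916 to September 22, 1918 is 797 days inclusive.
797 = 7 × 113 + 6, so there are 113 full weeks plus 6 extra days.
Each full week contributes 5 weekdays (Mon–Fri): 113 × 5 = 565.
The 6 extra days are Tuesday, Wednesday, Thursday, Friday, Saturday, Sunday — 4 of them qualify.
Total: 565 + 4 = 569.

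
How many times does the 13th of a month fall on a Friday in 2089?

The 13th falls on a Friday when the month's 13th has weekday Fri.
Jan 13 is Thu; Feb 13 is Sun; Mar 13 is Sun; Apr 13 is Wed; May 13 is Fri ✓; Jun 13 is Mon; Jul 13 is Wed; Aug 13 is Sat; Sep 13 is Tue; Oct 13 is Thu; Nov 13 is Sun; Dec 13 is Tue.
Friday the 13ths: May.

1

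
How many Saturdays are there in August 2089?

4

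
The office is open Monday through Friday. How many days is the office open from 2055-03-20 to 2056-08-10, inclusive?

364 weekdays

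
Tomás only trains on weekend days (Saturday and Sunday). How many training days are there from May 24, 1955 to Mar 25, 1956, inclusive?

May 24, 1955 is a Tuesday.
From May 24, 1955 to Mar 25, 1956 is 307 days inclusive.
307 = 7 × 43 + 6, so there are 43 full weeks plus 6 extra days.
Each full week contributes 2 weekend days (Sat, Sun): 43 × 2 = 86.
The 6 extra days are Tuesday, Wednesday, Thursday, Friday, Saturday, Sunday — 2 of them qualify.
Total: 86 + 2 = 88.

88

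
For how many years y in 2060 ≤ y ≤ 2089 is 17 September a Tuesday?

4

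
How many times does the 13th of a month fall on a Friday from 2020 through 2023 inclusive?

6

Friday-the-13ths by year:
2020: Mar, Nov
2021: Aug
2022: May
2023: Jan, Oct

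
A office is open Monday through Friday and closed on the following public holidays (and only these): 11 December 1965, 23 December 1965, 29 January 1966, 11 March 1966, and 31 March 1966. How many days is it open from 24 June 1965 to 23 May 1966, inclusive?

24 June 1965 is a Thursday.
That's 334 days from start to end, counting both.
334 = 7 × 47 + 5, so there are 47 full weeks plus 5 extra days.
Each full week contributes 5 weekdays (Mon–Fri): 47 × 5 = 235.
The 5 extra days are Thursday, Friday, Saturday, Sunday, Monday — 3 of them qualify.
Total: 235 + 3 = 238.
Holidays: 11 December 1965 (Sat); 23 December 1965 (Thu); 29 January 1966 (Sat); 11 March 1966 (Fri); 31 March 1966 (Thu).
3 of the 5 holidays fall on weekdays; the rest are weekends and were already excluded.
Business days: 238 − 3 = 235.

235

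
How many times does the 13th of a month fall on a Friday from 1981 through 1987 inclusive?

Friday-the-13ths by year:
1981: Feb, Mar, Nov
1982: Aug
1983: May
1984: Jan, Apr, Jul
1985: Sep, Dec
1986: Jun
1987: Feb, Mar, Nov

14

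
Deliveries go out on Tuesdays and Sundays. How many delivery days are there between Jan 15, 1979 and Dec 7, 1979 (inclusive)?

93

Jan 15, 1979 is a Monday.
From Jan 15, 1979 to Dec 7, 1979 is 327 days inclusive.
327 = 7 × 46 + 5, so there are 46 full weeks plus 5 extra days.
Each full week contributes 2 days from the set (Tue, Sun): 46 × 2 = 92.
The 5 extra days are Monday, Tuesday, Wednesday, Thursday, Friday — 1 of them qualifies.
Total: 92 + 1 = 93.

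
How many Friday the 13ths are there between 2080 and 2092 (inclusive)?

21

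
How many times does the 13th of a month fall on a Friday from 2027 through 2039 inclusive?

20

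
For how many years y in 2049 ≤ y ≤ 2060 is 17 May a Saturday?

Day of week of May 17 in each year:
2049: Mon, 2050: Tue, 2051: Wed, 2052: Fri, 2053: Sat ✓, 2054: Sun, 2055: Mon, 2056: Wed, 2057: Thu, 2058: Fri, 2059: Sat ✓, 2060: Mon
Saturdays: 2053, 2059.

2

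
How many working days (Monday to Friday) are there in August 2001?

August 1, 2001 is a Wednesday.
From August 1, 2001 to August 31, 2001 is 31 days inclusive.
31 = 7 × 4 + 3, so there are 4 full weeks plus 3 extra days.
Each full week contributes 5 weekdays (Mon–Fri): 4 × 5 = 20.
The 3 extra days are Wed, Thu, Fri — 3 of them qualify.
Total: 20 + 3 = 23.

23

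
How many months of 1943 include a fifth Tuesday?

4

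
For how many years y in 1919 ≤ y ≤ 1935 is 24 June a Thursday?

Day of week of June 24 in each year:
1919: Tue, 1920: Thu ✓, 1921: Fri, 1922: Sat, 1923: Sun, 1924: Tue, 1925: Wed, 1926: Thu ✓, 1927: Fri, 1928: Sun, 1929: Mon, 1930: Tue, 1931: Wed, 1932: Fri, 1933: Sat, 1934: Sun, 1935: Mon
Thursdays: 1920, 1926.

2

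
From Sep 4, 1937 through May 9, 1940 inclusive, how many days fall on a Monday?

140

Sep 4, 1937 is a Saturday.
The range spans 979 days (inclusive of both endpoints).
979 = 7 × 139 + 6, so there are 139 full weeks plus 6 extra days.
Each full week contributes one Monday: 139 so far.
The 6 extra days are Saturday, Sunday, Monday, Tuesday, Wednesday, Thursday — 1 of them qualifies.
Total: 139 + 1 = 140.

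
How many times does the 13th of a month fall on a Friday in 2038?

1

The 13th falls on a Friday when the month's 13th has weekday Fri.
Jan 13 is Wed; Feb 13 is Sat; Mar 13 is Sat; Apr 13 is Tue; May 13 is Thu; Jun 13 is Sun; Jul 13 is Tue; Aug 13 is Fri ✓; Sep 13 is Mon; Oct 13 is Wed; Nov 13 is Sat; Dec 13 is Mon.
Friday the 13ths: Aug.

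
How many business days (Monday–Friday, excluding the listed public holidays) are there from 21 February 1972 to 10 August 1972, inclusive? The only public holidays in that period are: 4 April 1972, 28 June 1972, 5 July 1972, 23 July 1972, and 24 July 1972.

21 February 1972 is a Monday.
The range spans 172 days (inclusive of both endpoints).
172 = 7 × 24 + 4, so there are 24 full weeks plus 4 extra days.
Each full week contributes 5 weekdays (Mon–Fri): 24 × 5 = 120.
The 4 extra days are Monday, Tuesday, Wednesday, Thursday — 4 of them qualify.
Total: 120 + 4 = 124.
Holidays: 4 April 1972 (Tue); 28 June 1972 (Wed); 5 July 1972 (Wed); 23 July 1972 (Sun); 24 July 1972 (Mon).
4 of the 5 holidays fall on weekdays; the rest are weekends and were already excluded.
Business days: 124 − 4 = 120.

120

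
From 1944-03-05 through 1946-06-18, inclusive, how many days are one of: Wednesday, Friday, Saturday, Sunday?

1944-03-05 is a Sunday.
From 1944-03-05 to 1946-06-18 is 836 days inclusive.
836 = 7 × 119 + 3, so there are 119 full weeks plus 3 extra days.
Each full week contributes 4 days from the set (Wed, Fri, Sat, Sun): 119 × 4 = 476.
The 3 extra days are Sun, Mon, Tue — 1 of them qualifies.
Total: 476 + 1 = 477.

477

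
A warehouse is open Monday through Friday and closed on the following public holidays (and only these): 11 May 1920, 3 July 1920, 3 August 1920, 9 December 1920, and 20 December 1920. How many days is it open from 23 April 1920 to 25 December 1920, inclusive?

172 working days

23 April 1920 is a Friday.
The range spans 247 days (inclusive of both endpoints).
247 = 7 × 35 + 2, so there are 35 full weeks plus 2 extra days.
Each full week contributes 5 weekdays (Mon–Fri): 35 × 5 = 175.
The 2 extra days are Friday, Saturday — 1 of them qualifies.
Total: 175 + 1 = 176.
Holidays: 11 May 1920 (Tue); 3 July 1920 (Sat); 3 August 1920 (Tue); 9 December 1920 (Thu); 20 December 1920 (Mon).
4 of the 5 holidays fall on weekdays; the rest are weekends and were already excluded.
Business days: 176 − 4 = 172.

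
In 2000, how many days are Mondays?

1 January 2000 is a Saturday.
That's 366 days from start to end, counting both.
366 = 7 × 52 + 2, so there are 52 full weeks plus 2 extra days.
Each full week contributes one Monday: 52 so far.
The 2 extra days are Saturday, Sunday — none qualify.
Total: 52 + 0 = 52.

52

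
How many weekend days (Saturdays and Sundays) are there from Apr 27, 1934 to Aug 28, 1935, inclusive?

140

Apr 27, 1934 is a Friday.
The range spans 489 days (inclusive of both endpoints).
489 = 7 × 69 + 6, so there are 69 full weeks plus 6 extra days.
Each full week contributes 2 weekend days (Sat, Sun): 69 × 2 = 138.
The 6 extra days are Fri, Sat, Sun, Mon, Tue, Wed — 2 of them qualify.
Total: 138 + 2 = 140.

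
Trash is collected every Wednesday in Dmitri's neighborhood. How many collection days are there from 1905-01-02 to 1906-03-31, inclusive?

65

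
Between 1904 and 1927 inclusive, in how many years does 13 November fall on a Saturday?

Day of week of November 13 in each year:
1904: Sun, 1905: Mon, 1906: Tue, 1907: Wed, 1908: Fri, 1909: Sat ✓, 1910: Sun, 1911: Mon, 1912: Wed, 1913: Thu, 1914: Fri, 1915: Sat ✓, 1916: Mon, 1917: Tue, 1918: Wed, 1919: Thu, 1920: Sat ✓, 1921: Sun, 1922: Mon, 1923: Tue, 1924: Thu, 1925: Fri, 1926: Sat ✓, 1927: Sun
Saturdays: 1909, 1915, 1920, 1926.

4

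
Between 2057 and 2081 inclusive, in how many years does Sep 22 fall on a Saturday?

4

Day of week of September 22 in each year:
2057: Sat ✓, 2058: Sun, 2059: Mon, 2060: Wed, 2061: Thu, 2062: Fri, 2063: Sat ✓, 2064: Mon, 2065: Tue, 2066: Wed, 2067: Thu, 2068: Sat ✓, 2069: Sun, 2070: Mon, 2071: Tue, 2072: Thu, 2073: Fri, 2074: Sat ✓, 2075: Sun, 2076: Tue, 2077: Wed, 2078: Thu, 2079: Fri, 2080: Sun, 2081: Mon
Saturdays: 2057, 2063, 2068, 2074.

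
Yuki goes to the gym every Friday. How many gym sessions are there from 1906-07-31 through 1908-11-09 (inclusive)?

1906-07-31 is a Tuesday.
The range spans 833 days (inclusive of both endpoints).
833 = 7 × 119, so the span is exactly 119 full weeks.
Each full week contributes one Friday: 119 so far.

119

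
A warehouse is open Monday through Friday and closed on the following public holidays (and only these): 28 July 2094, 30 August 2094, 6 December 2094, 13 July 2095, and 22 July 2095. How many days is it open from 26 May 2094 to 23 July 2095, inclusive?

298 business days

26 May 2094 is a Wednesday.
That's 424 days from start to end, counting both.
424 = 7 × 60 + 4, so there are 60 full weeks plus 4 extra days.
Each full week contributes 5 weekdays (Mon–Fri): 60 × 5 = 300.
The 4 extra days are Wed, Thu, Fri, Sat — 3 of them qualify.
Total: 300 + 3 = 303.
Holidays: 28 July 2094 (Wed); 30 August 2094 (Mon); 6 December 2094 (Mon); 13 July 2095 (Wed); 22 July 2095 (Fri).
All 5 holidays fall on weekdays, so subtract 5.
Business days: 303 − 5 = 298.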